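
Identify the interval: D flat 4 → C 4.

Descending from Db4 to C4 is the same interval as ascending C4 to Db4.
C to D spans two letter names (C-D) — that makes it a second of some quality.
At 1 semitone, C4→Db4 falls one short of a major second: minor.

m2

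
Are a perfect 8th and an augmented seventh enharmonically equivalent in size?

Yes

A perfect octave spans 12 semitones, and an augmented seventh also spans 12 semitones — they're enharmonic.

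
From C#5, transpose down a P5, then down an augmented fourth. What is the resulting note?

C4

A perfect fifth down from C#5 is F#4.
Down an augmented fourth from F#4: C4 (6 semitones down).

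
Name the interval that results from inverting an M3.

Interval numbers invert to sum to nine: 3 + 6 = 9, so a third inverts to a sixth.
The quality also flips — major becomes minor — giving a minor sixth.

minor sixth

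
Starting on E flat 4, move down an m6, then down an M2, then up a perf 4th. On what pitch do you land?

A minor sixth down from Eb4 is G3.
G3 down a major second → F3 (2 semitones).
Up a perfect fourth from F3: Bb3 (5 semitones up).

B flat 3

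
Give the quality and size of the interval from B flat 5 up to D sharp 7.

B to D spans three letter names (B-C-D), plus an octave: a tenth.
The major tenth is 16 semitones; here we have 17, one semitone wider: augmented.
(Equivalently, a compound augmented third: an augmented third plus an octave.)

augmented 10th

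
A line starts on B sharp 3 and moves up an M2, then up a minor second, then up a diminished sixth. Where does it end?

B flat 4

A major second up from B#3 is C##4.
A minor second up from C##4 is D#4.
A diminished sixth up from D#4 is Bb4.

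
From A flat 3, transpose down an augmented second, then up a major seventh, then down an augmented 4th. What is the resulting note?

An augmented second down from Ab3 is Gbb3.
Gbb3 up a major seventh → Fb4 (11 semitones).
An augmented fourth down from Fb4 is Cbb4.

C double-flat 4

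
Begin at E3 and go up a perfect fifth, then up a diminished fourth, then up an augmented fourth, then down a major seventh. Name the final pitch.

Bb3

A perfect fifth up from E3 is B3.
A diminished fourth up from B3 is Eb4.
An augmented fourth up from Eb4 is A4.
A4 down a major seventh → Bb3 (11 semitones).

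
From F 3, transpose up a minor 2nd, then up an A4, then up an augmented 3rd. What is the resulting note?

E sharp 4

F3 up a minor second → Gb3 (1 semitone).
An augmented fourth up from Gb3 is C4.
C4 up an augmented third → E#4 (5 semitones).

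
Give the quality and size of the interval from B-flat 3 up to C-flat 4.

minor second

B to C spans two letter names (B-C): a second.
At 1 semitone, Bb3→Cb4 falls one short of a major second: minor.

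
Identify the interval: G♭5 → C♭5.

Descending from Gb5 to Cb5 is the same interval as ascending Cb5 to Gb5.
C to G spans five letter names (C-D-E-F-G) — that makes it a fifth of some quality.
Cb5 to Gb5 is 7 semitones, matching the perfect fifth exactly, so the quality is perfect.

perfect fifth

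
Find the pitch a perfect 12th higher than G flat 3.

Five letters up from G (plus an octave) reaches D.
Moving 19 semitones up from Gb3 (the size of a perfect twelfth) reaches Db5.

D flat 5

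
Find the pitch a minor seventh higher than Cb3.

Counting seven letter names up from C lands on B.
A minor seventh spans 10 semitones, so from Cb3 the target pitch is Bbb3.

Bbb3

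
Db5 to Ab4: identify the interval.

Descending from Db5 to Ab4 is the same interval as ascending Ab4 to Db5.
A to D spans four letter names (A-B-C-D): a fourth.
Ab4 to Db5 is 5 semitones, matching the perfect fourth exactly, so the quality is perfect.

perfect 4th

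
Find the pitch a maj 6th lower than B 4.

D 4

The sixth takes the letter from B down to D.
Moving 9 semitones down from B4 (the size of a major sixth) reaches D4.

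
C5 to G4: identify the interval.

P4

Descending from C5 to G4 is the same interval as ascending G4 to C5.
G to C spans four letter names (G-A-B-C) — that makes it a fourth of some quality.
Counting semitones, G4→C5 is 5, which is the perfect fourth.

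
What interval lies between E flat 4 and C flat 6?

minor thirteenth

E to C spans six letter names (E-F-G-A-B-C), plus an octave, so the interval is some kind of thirteenth.
A major thirteenth would be 21 semitones, but Eb4 to Cb6 is 20 — one semitone narrower, making it a minor thirteenth.
(Equivalently, a compound minor sixth: a minor sixth plus an octave.)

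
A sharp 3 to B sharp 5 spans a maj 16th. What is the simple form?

Subtracting seven from the interval number removes an octave: 16 − 14 = 2.
So a major sixteenth is 2 octaves plus a major second. The quality is unchanged.

M2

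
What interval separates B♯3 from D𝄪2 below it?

minor 13th

Descending from B#3 to D##2 is the same interval as ascending D##2 to B#3.
D to B spans six letter names (D-E-F-G-A-B), plus an octave, so the interval is some kind of thirteenth.
A major thirteenth would be 21 semitones, but D##2 to B#3 is 20 — one semitone narrower, making it a minor thirteenth.
(Equivalently, a compound minor sixth: a minor sixth plus an octave.)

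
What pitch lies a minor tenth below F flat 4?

Three letters down from F (plus an octave) reaches D.
Moving 15 semitones down from Fb4 (the size of a minor tenth) reaches Db3.

D flat 3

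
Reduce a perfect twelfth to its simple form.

Each octave removed subtracts seven from the number: 12 − 7 = 5.
So a perfect twelfth is an octave plus a perfect fifth. The quality is unchanged.

perfect 5th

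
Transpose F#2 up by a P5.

C#3

The fifth takes the letter from F up to C.
A perfect fifth is 7 semitones; 7 semitones up from F#2 gives C#3.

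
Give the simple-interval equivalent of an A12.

Each octave removed subtracts seven from the number: 12 − 7 = 5.
Quality carries through unchanged, so the simple form is an augmented fifth.

augmented 5th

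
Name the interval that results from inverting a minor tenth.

M6

First reduce the compound minor tenth to its simple form, a minor third.
The rule of nine gives the new number: 9 − 3 = 6, so a third becomes a sixth.
The quality also flips — minor becomes major — giving a major sixth.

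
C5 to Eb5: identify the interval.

minor 3rd

C to E spans three letter names (C-D-E) — that makes it a third of some quality.
At 3 semitones, C5→Eb5 falls one short of a major third: minor.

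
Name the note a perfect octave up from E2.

E3

An octave keeps the letter name E, an octave up from E.
A perfect octave is 12 semitones; 12 semitones up from E2 gives E3.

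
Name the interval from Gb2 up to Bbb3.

minor 10th

G to B spans three letter names (G-A-B), plus an octave: a tenth.
Gb2 to Bbb3 is 15 semitones, a half step short of the major tenth (16), so this is minor.
(Equivalently, a compound minor third: a minor third plus an octave.)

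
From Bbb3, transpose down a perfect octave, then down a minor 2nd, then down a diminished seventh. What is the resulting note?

A perfect octave down from Bbb3 is Bbb2.
Bbb2 down a minor second → Ab2 (1 semitone).
Down a diminished seventh from Ab2: B1 (9 semitones down).

B1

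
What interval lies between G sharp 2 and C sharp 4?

G to C spans four letter names (G-A-B-C), plus an octave: an eleventh.
G#2 to C#4 is 17 semitones, matching the perfect eleventh exactly, so the quality is perfect.
(Equivalently, a compound perfect fourth: a perfect fourth plus an octave.)

perfect 11th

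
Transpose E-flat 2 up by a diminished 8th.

E-double-flat 3

For an octave the letter name doesn't change: still E, an octave up.
A diminished octave spans 11 semitones, so from Eb2 the target pitch is Ebb3.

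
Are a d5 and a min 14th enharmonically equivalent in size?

A diminished fifth spans 6 semitones; a minor fourteenth spans 22 semitones. They differ by 16.

No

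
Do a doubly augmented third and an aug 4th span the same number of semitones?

Yes

Both span 6 semitones: a doubly augmented third and an augmented fourth are the same chromatic distance.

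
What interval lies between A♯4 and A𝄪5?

A to A is the same letter name, plus an octave — that makes it an octave of some quality.
A perfect octave would be 12 semitones; A#4 to A##5 is 13, one semitone wider, so the interval is augmented.

augmented octave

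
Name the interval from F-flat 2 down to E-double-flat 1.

major ninth

Descending from Fb2 to Ebb1 is the same interval as ascending Ebb1 to Fb2.
E to F spans two letter names (E-F), plus an octave, so the interval is some kind of ninth.
Ebb1 to Fb2 is 14 semitones, matching the major ninth exactly, so the quality is major.
(Equivalently, a compound major second: a major second plus an octave.)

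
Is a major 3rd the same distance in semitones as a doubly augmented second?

Both span 4 semitones: a major third and a doubly augmented second are the same chromatic distance.

Yes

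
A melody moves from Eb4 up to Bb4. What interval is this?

E to B spans five letter names (E-F-G-A-B), so the interval is some kind of fifth.
Counting semitones, Eb4→Bb4 is 7, which is the perfect fifth.

perfect 5th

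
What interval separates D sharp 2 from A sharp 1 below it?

perfect fourth

Descending from D#2 to A#1 is the same interval as ascending A#1 to D#2.
A to D spans four letter names (A-B-C-D), so the interval is some kind of fourth.
The perfect fourth spans 5 semitones, and A#1 to D#2 is exactly 5 semitones — so this is a perfect fourth.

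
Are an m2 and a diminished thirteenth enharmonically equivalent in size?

No

A minor second spans 1 semitone; a diminished thirteenth spans 19 semitones. They differ by 18.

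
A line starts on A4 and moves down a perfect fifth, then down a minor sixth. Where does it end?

A perfect fifth down from A4 is D4.
D4 down a minor sixth → F#3 (8 semitones).

F#3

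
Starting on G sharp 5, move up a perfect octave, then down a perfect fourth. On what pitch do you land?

G#5 up a perfect octave → G#6 (12 semitones).
A perfect fourth down from G#6 is D#6.

D sharp 6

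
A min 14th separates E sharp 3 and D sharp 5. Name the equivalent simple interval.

Subtracting seven from the interval number removes an octave: 14 − 7 = 7.
So a minor fourteenth is an octave plus a minor seventh. The quality is unchanged.

minor seventh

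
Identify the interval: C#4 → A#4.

C to A spans six letter names (C-D-E-F-G-A) — that makes it a sixth of some quality.
The major sixth spans 9 semitones, and C#4 to A#4 is exactly 9 semitones — so this is a major sixth.

major sixth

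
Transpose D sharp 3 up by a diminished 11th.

Four letters up from D (plus an octave) reaches G.
A diminished eleventh is 16 semitones; 16 semitones up from D#3 gives G4.

G 4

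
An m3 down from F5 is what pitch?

The third takes the letter from F down to D.
A minor third spans 3 semitones, so from F5 the target pitch is D5.

D5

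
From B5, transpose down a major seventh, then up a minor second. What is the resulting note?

A major seventh down from B5 is C5.
Up a minor second from C5: Db5 (1 semitone up).

Db5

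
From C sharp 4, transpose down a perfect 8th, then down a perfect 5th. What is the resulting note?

C#4 down a perfect octave → C#3 (12 semitones).
C#3 down a perfect fifth → F#2 (7 semitones).

F sharp 2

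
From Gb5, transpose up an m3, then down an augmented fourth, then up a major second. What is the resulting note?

Up a minor third from Gb5: Bbb5 (3 semitones up).
Down an augmented fourth from Bbb5: Fbb5 (6 semitones down).
Fbb5 up a major second → Gbb5 (2 semitones).

Gbb5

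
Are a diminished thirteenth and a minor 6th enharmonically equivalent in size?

19 semitones (diminished thirteenth) vs 8 semitones (minor sixth): not equal.

No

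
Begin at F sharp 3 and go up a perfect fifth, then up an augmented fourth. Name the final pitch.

A perfect fifth up from F#3 is C#4.
Up an augmented fourth from C#4: F##4 (6 semitones up).

F double-sharp 4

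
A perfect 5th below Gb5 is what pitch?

Cb5

The fifth takes the letter from G down to C.
A perfect fifth spans 7 semitones, so from Gb5 the target pitch is Cb5.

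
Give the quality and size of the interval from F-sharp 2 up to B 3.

perfect eleventh

F to B spans four letter names (F-G-A-B), plus an octave, so the interval is some kind of eleventh.
F#2 to B3 is 17 semitones, matching the perfect eleventh exactly, so the quality is perfect.
(Equivalently, a compound perfect fourth: a perfect fourth plus an octave.)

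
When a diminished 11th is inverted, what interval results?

augmented fifth

First reduce the compound diminished eleventh to its simple form, a diminished fourth.
Inverted interval numbers add to nine, so a fourth pairs with a fifth (4 + 5 = 9).
Quality inverts too: diminished becomes augmented. That makes the inversion an augmented fifth.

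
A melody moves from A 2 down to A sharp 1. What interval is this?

Descending from A2 to A#1 is the same interval as ascending A#1 to A2.
A to A is the same letter name, plus an octave — that makes it an octave of some quality.
A#1 to A2 spans 11 semitones — one semitone narrower than the perfect octave (12) — giving a diminished octave.

diminished octave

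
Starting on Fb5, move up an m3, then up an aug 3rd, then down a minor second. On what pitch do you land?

B5

Up a minor third from Fb5: Abb5 (3 semitones up).
Abb5 up an augmented third → C6 (5 semitones).
A minor second down from C6 is B5.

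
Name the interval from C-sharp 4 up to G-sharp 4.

perfect fifth

C to G spans five letter names (C-D-E-F-G), so the interval is some kind of fifth.
C#4 to G#4 is 7 semitones, matching the perfect fifth exactly, so the quality is perfect.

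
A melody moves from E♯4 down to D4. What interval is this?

A2

Descending from E#4 to D4 is the same interval as ascending D4 to E#4.
D to E spans two letter names (D-E) — that makes it a second of some quality.
The major second is 2 semitones; here we have 3, one semitone wider: augmented.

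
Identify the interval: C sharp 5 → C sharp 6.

C to C is the same letter name, plus an octave, so the interval is some kind of octave.
C#5 to C#6 is 12 semitones, matching the perfect octave exactly, so the quality is perfect.

perfect octave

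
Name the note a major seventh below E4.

F3

Counting seven letter names down from E lands on F.
A major seventh spans 11 semitones, so from E4 the target pitch is F3.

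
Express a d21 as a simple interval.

Each octave removed subtracts seven from the number: 21 − 14 = 7.
That makes a diminished twenty-first a compound diminished seventh — 2 octaves plus a diminished seventh.

diminished 7th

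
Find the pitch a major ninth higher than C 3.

D 4

Two letters up from C (plus an octave) reaches D.
Moving 14 semitones up from C3 (the size of a major ninth) reaches D4.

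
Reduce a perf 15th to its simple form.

Subtracting seven from the interval number removes an octave: 15 − 7 = 8.
That makes a perfect fifteenth a compound perfect octave — an octave plus a perfect octave.

P8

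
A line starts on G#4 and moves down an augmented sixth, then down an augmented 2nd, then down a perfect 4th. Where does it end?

An augmented sixth down from G#4 is Bb3.
Bb3 down an augmented second → Abb3 (3 semitones).
A perfect fourth down from Abb3 is Ebb3.

Ebb3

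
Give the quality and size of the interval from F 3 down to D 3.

minor third

Descending from F3 to D3 is the same interval as ascending D3 to F3.
D to F spans three letter names (D-E-F): a third.
D3 to F3 is 3 semitones, a half step short of the major third (4), so this is minor.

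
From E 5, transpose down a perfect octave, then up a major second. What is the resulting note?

F sharp 4

A perfect octave down from E5 is E4.
E4 up a major second → F#4 (2 semitones).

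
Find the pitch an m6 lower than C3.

E2

Six letter names down from C: E.
A minor sixth spans 8 semitones, so from C3 the target pitch is E2.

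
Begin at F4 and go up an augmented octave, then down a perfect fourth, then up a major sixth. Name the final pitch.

F4 up an augmented octave → F#5 (13 semitones).
Down a perfect fourth from F#5: C#5 (5 semitones down).
C#5 up a major sixth → A#5 (9 semitones).

A#5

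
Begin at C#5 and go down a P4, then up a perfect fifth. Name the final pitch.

D#5

A perfect fourth down from C#5 is G#4.
Up a perfect fifth from G#4: D#5 (7 semitones up).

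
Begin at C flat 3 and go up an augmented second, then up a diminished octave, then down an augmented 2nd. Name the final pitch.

C double-flat 4

Cb3 up an augmented second → D3 (3 semitones).
D3 up a diminished octave → Db4 (11 semitones).
Db4 down an augmented second → Cbb4 (3 semitones).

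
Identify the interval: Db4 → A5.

D to A spans five letter names (D-E-F-G-A), plus an octave, so the interval is some kind of twelfth.
A perfect twelfth would be 19 semitones; Db4 to A5 is 20, one semitone wider, so the interval is augmented.
(Equivalently, a compound augmented fifth: an augmented fifth plus an octave.)

augmented twelfth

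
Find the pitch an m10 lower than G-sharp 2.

Three letters down from G (plus an octave) reaches E.
Moving 15 semitones down from G#2 (the size of a minor tenth) reaches E#1.

E-sharp 1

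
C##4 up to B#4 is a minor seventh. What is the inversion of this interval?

major 2nd

The rule of nine gives the new number: 9 − 7 = 2, so a seventh becomes a second.
Quality inverts too: minor becomes major. That makes the inversion a major second.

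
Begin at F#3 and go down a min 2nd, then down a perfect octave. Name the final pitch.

A minor second down from F#3 is E#3.
E#3 down a perfect octave → E#2 (12 semitones).

E#2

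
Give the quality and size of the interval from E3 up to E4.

E to E is the same letter name, plus an octave — that makes it an octave of some quality.
Counting semitones, E3→E4 is 12, which is the perfect octave.

P8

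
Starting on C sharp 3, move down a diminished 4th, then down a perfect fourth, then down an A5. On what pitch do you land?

G sharp 1

Down a diminished fourth from C#3: G##2 (4 semitones down).
Down a perfect fourth from G##2: D##2 (5 semitones down).
Down an augmented fifth from D##2: G#1 (8 semitones down).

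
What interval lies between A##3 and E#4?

diminished fifth

A to E spans five letter names (A-B-C-D-E), so the interval is some kind of fifth.
The perfect fifth is 7 semitones; here we have 6, one semitone narrower: diminished.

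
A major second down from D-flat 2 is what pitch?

Counting two letter names down from D lands on C.
A major second spans 2 semitones, so from Db2 the target pitch is Cb2.

C-flat 2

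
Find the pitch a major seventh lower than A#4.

B3

The seventh takes the letter from A down to B.
A major seventh spans 11 semitones, so from A#4 the target pitch is B3.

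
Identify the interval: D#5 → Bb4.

Descending from D#5 to Bb4 is the same interval as ascending Bb4 to D#5.
B to D spans three letter names (B-C-D): a third.
A major third would be 4 semitones; Bb4 to D#5 is 5, one semitone wider, so the interval is augmented.

augmented 3rd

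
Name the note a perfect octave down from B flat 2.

For an octave the letter name doesn't change: still B, an octave down.
A perfect octave is 12 semitones; 12 semitones down from Bb2 gives Bb1.

B flat 1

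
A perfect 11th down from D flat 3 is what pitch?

The eleventh's letter: D down four letter names plus an octave → A.
A perfect eleventh is 17 semitones; 17 semitones down from Db3 gives Ab1.

A flat 1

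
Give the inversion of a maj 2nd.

Interval numbers invert to sum to nine: 2 + 7 = 9, so a second inverts to a seventh.
And major becomes minor under inversion, so we get a minor seventh.

m7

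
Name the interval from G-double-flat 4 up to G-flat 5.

augmented 8th

G to G is the same letter name, plus an octave — that makes it an octave of some quality.
A perfect octave would be 12 semitones; Gbb4 to Gb5 is 13, one semitone wider, so the interval is augmented.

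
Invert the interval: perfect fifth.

Inverted interval numbers add to nine, so a fifth pairs with a fourth (5 + 4 = 9).
And perfect stays perfect under inversion, so we get a perfect fourth.

perfect 4th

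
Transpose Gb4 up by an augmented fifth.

D5

The fifth takes the letter from G up to D.
An augmented fifth is 8 semitones; 8 semitones up from Gb4 gives D5.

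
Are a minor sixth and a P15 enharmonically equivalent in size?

No

8 semitones (minor sixth) vs 24 semitones (perfect fifteenth): not equal.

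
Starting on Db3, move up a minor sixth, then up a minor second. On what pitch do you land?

Cbb4

A minor sixth up from Db3 is Bbb3.
A minor second up from Bbb3 is Cbb4.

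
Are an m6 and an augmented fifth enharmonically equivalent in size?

Yes

A minor sixth = 8 semitones = an augmented fifth; enharmonically equal.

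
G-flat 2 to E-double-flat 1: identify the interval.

M10

Descending from Gb2 to Ebb1 is the same interval as ascending Ebb1 to Gb2.
E to G spans three letter names (E-F-G), plus an octave, so the interval is some kind of tenth.
The major tenth spans 16 semitones, and Ebb1 to Gb2 is exactly 16 semitones — so this is a major tenth.
(Equivalently, a compound major third: a major third plus an octave.)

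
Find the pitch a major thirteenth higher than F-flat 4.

D-flat 6

Counting six letter names plus an octave up from F lands on D.
A major thirteenth spans 21 semitones, so from Fb4 the target pitch is Db6.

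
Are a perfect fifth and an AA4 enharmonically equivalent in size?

Both span 7 semitones: a perfect fifth and a doubly augmented fourth are the same chromatic distance.

Yes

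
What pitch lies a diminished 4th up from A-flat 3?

D-double-flat 4

Four letter names up from A: D.
A diminished fourth is 4 semitones; 4 semitones up from Ab3 gives Dbb4.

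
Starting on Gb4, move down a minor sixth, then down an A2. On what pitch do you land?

Abb3

Down a minor sixth from Gb4: Bb3 (8 semitones down).
Bb3 down an augmented second → Abb3 (3 semitones).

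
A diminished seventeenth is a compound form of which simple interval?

d3

Subtracting seven from the interval number removes an octave: 17 − 14 = 3.
So a diminished seventeenth is 2 octaves plus a diminished third. The quality is unchanged.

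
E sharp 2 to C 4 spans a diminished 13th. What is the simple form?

Subtracting seven from the interval number removes an octave: 13 − 7 = 6.
Quality carries through unchanged, so the simple form is a diminished sixth.

diminished sixth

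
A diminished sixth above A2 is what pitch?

Counting six letter names up from A lands on F.
Moving 7 semitones up from A2 (the size of a diminished sixth) reaches Fb3.

Fb3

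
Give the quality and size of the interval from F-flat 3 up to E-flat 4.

F to E spans seven letter names (F-G-A-B-C-D-E): a seventh.
The major seventh spans 11 semitones, and Fb3 to Eb4 is exactly 11 semitones — so this is a major seventh.

major seventh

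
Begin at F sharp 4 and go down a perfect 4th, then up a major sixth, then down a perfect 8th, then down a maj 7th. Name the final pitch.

A perfect fourth down from F#4 is C#4.
A major sixth up from C#4 is A#4.
Down a perfect octave from A#4: A#3 (12 semitones down).
A#3 down a major seventh → B2 (11 semitones).

B 2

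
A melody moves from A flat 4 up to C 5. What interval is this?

A to C spans three letter names (A-B-C), so the interval is some kind of third.
The major third spans 4 semitones, and Ab4 to C5 is exactly 4 semitones — so this is a major third.

M3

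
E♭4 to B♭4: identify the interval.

perfect fifth

E to B spans five letter names (E-F-G-A-B), so the interval is some kind of fifth.
Counting semitones, Eb4→Bb4 is 7, which is the perfect fifth.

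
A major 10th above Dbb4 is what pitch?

Three letters up from D (plus an octave) reaches F.
Moving 16 semitones up from Dbb4 (the size of a major tenth) reaches Fb5.

Fb5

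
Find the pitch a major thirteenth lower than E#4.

The thirteenth's letter: E down six letter names plus an octave → G.
A major thirteenth is 21 semitones; 21 semitones down from E#4 gives G#2.

G#2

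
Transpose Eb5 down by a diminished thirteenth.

Six letters down from E (plus an octave) reaches G.
Moving 19 semitones down from Eb5 (the size of a diminished thirteenth) reaches G#3.

G#3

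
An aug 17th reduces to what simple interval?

Take out 2 octaves (14 from the number): 17 − 14 = 3.
That makes an augmented seventeenth a compound augmented third — 2 octaves plus an augmented third.

A3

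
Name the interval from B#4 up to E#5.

perfect 4th

B to E spans four letter names (B-C-D-E) — that makes it a fourth of some quality.
Counting semitones, B#4→E#5 is 5, which is the perfect fourth.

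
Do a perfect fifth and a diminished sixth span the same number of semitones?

Yes

A perfect fifth = 7 semitones = a diminished sixth; enharmonically equal.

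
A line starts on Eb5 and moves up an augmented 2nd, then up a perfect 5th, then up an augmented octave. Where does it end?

Eb5 up an augmented second → F#5 (3 semitones).
A perfect fifth up from F#5 is C#6.
Up an augmented octave from C#6: C##7 (13 semitones up).

C##7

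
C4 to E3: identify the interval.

minor sixth

Descending from C4 to E3 is the same interval as ascending E3 to C4.
E to C spans six letter names (E-F-G-A-B-C): a sixth.
E3 to C4 is 8 semitones, a half step short of the major sixth (9), so this is minor.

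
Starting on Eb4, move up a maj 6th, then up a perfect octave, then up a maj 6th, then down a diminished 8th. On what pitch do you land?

A#5

Eb4 up a major sixth → C5 (9 semitones).
Up a perfect octave from C5: C6 (12 semitones up).
Up a major sixth from C6: A6 (9 semitones up).
A6 down a diminished octave → A#5 (11 semitones).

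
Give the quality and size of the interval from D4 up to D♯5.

D to D is the same letter name, plus an octave, so the interval is some kind of octave.
The perfect octave is 12 semitones; here we have 13, one semitone wider: augmented.

augmented octave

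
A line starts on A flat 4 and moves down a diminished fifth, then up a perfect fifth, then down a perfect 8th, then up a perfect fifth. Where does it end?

Ab4 down a diminished fifth → D4 (6 semitones).
Up a perfect fifth from D4: A4 (7 semitones up).
A perfect octave down from A4 is A3.
A3 up a perfect fifth → E4 (7 semitones).

E 4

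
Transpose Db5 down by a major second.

Cb5

The second takes the letter from D down to C.
A major second spans 2 semitones, so from Db5 the target pitch is Cb5.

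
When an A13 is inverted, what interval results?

First reduce the compound augmented thirteenth to its simple form, an augmented sixth.
The rule of nine gives the new number: 9 − 6 = 3, so a sixth becomes a third.
And augmented becomes diminished under inversion, so we get a diminished third.

diminished 3rd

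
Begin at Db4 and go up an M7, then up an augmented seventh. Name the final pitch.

A major seventh up from Db4 is C5.
Up an augmented seventh from C5: B#5 (12 semitones up).

B#5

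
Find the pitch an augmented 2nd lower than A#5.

Two letter names down from A: G.
An augmented second is 3 semitones; 3 semitones down from A#5 gives G5.

G5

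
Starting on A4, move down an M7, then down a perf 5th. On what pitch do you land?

Eb3

A4 down a major seventh → Bb3 (11 semitones).
Bb3 down a perfect fifth → Eb3 (7 semitones).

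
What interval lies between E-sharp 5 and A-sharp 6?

E to A spans four letter names (E-F-G-A), plus an octave — that makes it an eleventh of some quality.
E#5 to A#6 is 17 semitones, matching the perfect eleventh exactly, so the quality is perfect.
(Equivalently, a compound perfect fourth: a perfect fourth plus an octave.)

perfect eleventh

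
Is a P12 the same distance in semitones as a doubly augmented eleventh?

A perfect twelfth = 19 semitones = a doubly augmented eleventh; enharmonically equal.

Yes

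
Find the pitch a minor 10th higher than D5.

F6

The tenth's letter: D up three letter names plus an octave → F.
Moving 15 semitones up from D5 (the size of a minor tenth) reaches F6.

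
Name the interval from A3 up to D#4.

A to D spans four letter names (A-B-C-D): a fourth.
A3 to D#4 spans 6 semitones — one semitone wider than the perfect fourth (5) — giving an augmented fourth.

augmented fourth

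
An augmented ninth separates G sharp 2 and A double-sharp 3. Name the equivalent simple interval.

Subtracting seven from the interval number removes an octave: 9 − 7 = 2.
Quality carries through unchanged, so the simple form is an augmented second.

A2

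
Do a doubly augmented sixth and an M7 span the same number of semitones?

Yes

A doubly augmented sixth = 11 semitones = a major seventh; enharmonically equal.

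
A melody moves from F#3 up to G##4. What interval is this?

augmented ninth

F to G spans two letter names (F-G), plus an octave, so the interval is some kind of ninth.
The major ninth is 14 semitones; here we have 15, one semitone wider: augmented.
(Equivalently, a compound augmented second: an augmented second plus an octave.)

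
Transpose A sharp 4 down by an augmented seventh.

Counting seven letter names down from A lands on B.
An augmented seventh is 12 semitones; 12 semitones down from A#4 gives Bb3.

B flat 3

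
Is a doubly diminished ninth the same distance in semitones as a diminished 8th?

Yes

A doubly diminished ninth spans 11 semitones, and a diminished octave also spans 11 semitones — they're enharmonic.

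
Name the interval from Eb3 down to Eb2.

Descending from Eb3 to Eb2 is the same interval as ascending Eb2 to Eb3.
E to E is the same letter name, plus an octave — that makes it an octave of some quality.
The perfect octave spans 12 semitones, and Eb2 to Eb3 is exactly 12 semitones — so this is a perfect octave.

P8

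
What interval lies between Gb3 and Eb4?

G to E spans six letter names (G-A-B-C-D-E), so the interval is some kind of sixth.
Counting semitones, Gb3→Eb4 is 9, which is the major sixth.

M6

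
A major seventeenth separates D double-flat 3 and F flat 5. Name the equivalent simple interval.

major third

Take out 2 octaves (14 from the number): 17 − 14 = 3.
That makes a major seventeenth a compound major third — 2 octaves plus a major third.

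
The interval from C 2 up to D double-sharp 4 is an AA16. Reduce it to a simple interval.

doubly augmented 2nd

Each octave removed subtracts seven from the number: 16 − 14 = 2.
That makes a doubly augmented sixteenth a compound doubly augmented second — 2 octaves plus a doubly augmented second.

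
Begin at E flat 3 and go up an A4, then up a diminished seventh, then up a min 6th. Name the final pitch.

An augmented fourth up from Eb3 is A3.
Up a diminished seventh from A3: Gb4 (9 semitones up).
Up a minor sixth from Gb4: Ebb5 (8 semitones up).

E double-flat 5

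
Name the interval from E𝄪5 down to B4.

Descending from E##5 to B4 is the same interval as ascending B4 to E##5.
B to E spans four letter names (B-C-D-E), so the interval is some kind of fourth.
The perfect fourth is 5 semitones; here we have 7, two semitones wider: doubly augmented.

doubly augmented 4th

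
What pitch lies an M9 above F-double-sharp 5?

Two letters up from F (plus an octave) reaches G.
A major ninth spans 14 semitones, so from F##5 the target pitch is G##6.

G-double-sharp 6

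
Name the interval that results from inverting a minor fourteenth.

First reduce the compound minor fourteenth to its simple form, a minor seventh.
The rule of nine gives the new number: 9 − 7 = 2, so a seventh becomes a second.
And minor becomes major under inversion, so we get a major second.

major 2nd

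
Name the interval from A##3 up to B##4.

A to B spans two letter names (A-B), plus an octave, so the interval is some kind of ninth.
The major ninth spans 14 semitones, and A##3 to B##4 is exactly 14 semitones — so this is a major ninth.
(Equivalently, a compound major second: a major second plus an octave.)

major ninth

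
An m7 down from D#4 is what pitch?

E#3

Counting seven letter names down from D lands on E.
A minor seventh spans 10 semitones, so from D#4 the target pitch is E#3.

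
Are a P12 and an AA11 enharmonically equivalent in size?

Yes

Both span 19 semitones: a perfect twelfth and a doubly augmented eleventh are the same chromatic distance.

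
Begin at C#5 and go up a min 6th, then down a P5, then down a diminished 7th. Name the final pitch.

E#4

A minor sixth up from C#5 is A5.
A perfect fifth down from A5 is D5.
Down a diminished seventh from D5: E#4 (9 semitones down).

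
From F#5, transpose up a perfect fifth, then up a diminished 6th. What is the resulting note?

F#5 up a perfect fifth → C#6 (7 semitones).
Up a diminished sixth from C#6: Ab6 (7 semitones up).

Ab6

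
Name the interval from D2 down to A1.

Descending from D2 to A1 is the same interval as ascending A1 to D2.
A to D spans four letter names (A-B-C-D) — that makes it a fourth of some quality.
Counting semitones, A1→D2 is 5, which is the perfect fourth.

perfect 4th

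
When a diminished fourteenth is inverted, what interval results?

A2

First reduce the compound diminished fourteenth to its simple form, a diminished seventh.
The rule of nine gives the new number: 9 − 7 = 2, so a seventh becomes a second.
Quality inverts too: diminished becomes augmented. That makes the inversion an augmented second.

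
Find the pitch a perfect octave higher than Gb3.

An octave keeps the letter name G, an octave up from G.
A perfect octave spans 12 semitones, so from Gb3 the target pitch is Gb4.

Gb4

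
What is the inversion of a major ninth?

m7

First reduce the compound major ninth to its simple form, a major second.
Inverted interval numbers add to nine, so a second pairs with a seventh (2 + 7 = 9).
Quality inverts too: major becomes minor. That makes the inversion a minor seventh.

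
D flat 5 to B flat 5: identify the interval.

major 6th

D to B spans six letter names (D-E-F-G-A-B): a sixth.
The major sixth spans 9 semitones, and Db5 to Bb5 is exactly 9 semitones — so this is a major sixth.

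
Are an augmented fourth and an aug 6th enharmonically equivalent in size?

An augmented fourth spans 6 semitones; an augmented sixth spans 10 semitones. They differ by 4.

No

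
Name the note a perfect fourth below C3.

Four letter names down from C: G.
Moving 5 semitones down from C3 (the size of a perfect fourth) reaches G2.

G2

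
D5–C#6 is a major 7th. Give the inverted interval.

m2

Inverted interval numbers add to nine, so a seventh pairs with a second (7 + 2 = 9).
Quality inverts too: major becomes minor. That makes the inversion a minor second.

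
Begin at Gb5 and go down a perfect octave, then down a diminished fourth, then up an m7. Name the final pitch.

C5

Down a perfect octave from Gb5: Gb4 (12 semitones down).
A diminished fourth down from Gb4 is D4.
Up a minor seventh from D4: C5 (10 semitones up).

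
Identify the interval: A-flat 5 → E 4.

Descending from Ab5 to E4 is the same interval as ascending E4 to Ab5.
E to A spans four letter names (E-F-G-A), plus an octave — that makes it an eleventh of some quality.
A perfect eleventh would be 17 semitones; E4 to Ab5 is 16, one semitone narrower, so the interval is diminished.
(Equivalently, a compound diminished fourth: a diminished fourth plus an octave.)

diminished eleventh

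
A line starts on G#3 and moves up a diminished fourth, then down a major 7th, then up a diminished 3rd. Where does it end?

A diminished fourth up from G#3 is C4.
Down a major seventh from C4: Db3 (11 semitones down).
Db3 up a diminished third → Fbb3 (2 semitones).

Fbb3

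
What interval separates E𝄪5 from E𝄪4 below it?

perfect 8th

Descending from E##5 to E##4 is the same interval as ascending E##4 to E##5.
E to E is the same letter name, plus an octave — that makes it an octave of some quality.
Counting semitones, E##4→E##5 is 12, which is the perfect octave.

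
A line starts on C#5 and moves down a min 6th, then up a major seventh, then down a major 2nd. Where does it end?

C##5

C#5 down a minor sixth → E#4 (8 semitones).
Up a major seventh from E#4: D##5 (11 semitones up).
A major second down from D##5 is C##5.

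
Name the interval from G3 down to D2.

Descending from G3 to D2 is the same interval as ascending D2 to G3.
D to G spans four letter names (D-E-F-G), plus an octave, so the interval is some kind of eleventh.
Counting semitones, D2→G3 is 17, which is the perfect eleventh.
(Equivalently, a compound perfect fourth: a perfect fourth plus an octave.)

perfect eleventh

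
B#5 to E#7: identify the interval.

B to E spans four letter names (B-C-D-E), plus an octave: an eleventh.
B#5 to E#7 is 17 semitones, matching the perfect eleventh exactly, so the quality is perfect.
(Equivalently, a compound perfect fourth: a perfect fourth plus an octave.)

perfect 11th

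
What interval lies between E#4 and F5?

d9

E to F spans two letter names (E-F), plus an octave — that makes it a ninth of some quality.
E#4 to F5 spans 12 semitones — two semitones narrower than the major ninth (14) — giving a diminished ninth.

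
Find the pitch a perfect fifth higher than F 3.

The fifth takes the letter from F up to C.
A perfect fifth spans 7 semitones, so from F3 the target pitch is C4.

C 4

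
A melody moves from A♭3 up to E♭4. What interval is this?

A to E spans five letter names (A-B-C-D-E): a fifth.
The perfect fifth spans 7 semitones, and Ab3 to Eb4 is exactly 7 semitones — so this is a perfect fifth.

perfect fifth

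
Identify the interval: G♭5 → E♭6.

G to E spans six letter names (G-A-B-C-D-E), so the interval is some kind of sixth.
The major sixth spans 9 semitones, and Gb5 to Eb6 is exactly 9 semitones — so this is a major sixth.

M6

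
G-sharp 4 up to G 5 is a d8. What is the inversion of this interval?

augmented 1st

Inverted interval numbers add to nine, so an octave pairs with a unison (8 + 1 = 9).
And diminished becomes augmented under inversion, so we get an augmented unison.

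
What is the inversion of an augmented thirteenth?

First reduce the compound augmented thirteenth to its simple form, an augmented sixth.
Interval numbers invert to sum to nine: 6 + 3 = 9, so a sixth inverts to a third.
The quality also flips — augmented becomes diminished — giving a diminished third.

diminished third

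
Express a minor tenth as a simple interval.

Each octave removed subtracts seven from the number: 10 − 7 = 3.
That makes a minor tenth a compound minor third — an octave plus a minor third.

m3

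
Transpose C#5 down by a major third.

A4

The third takes the letter from C down to A.
A major third spans 4 semitones, so from C#5 the target pitch is A4.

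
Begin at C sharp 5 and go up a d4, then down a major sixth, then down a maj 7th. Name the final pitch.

A diminished fourth up from C#5 is F5.
Down a major sixth from F5: Ab4 (9 semitones down).
A major seventh down from Ab4 is Bbb3.

B double-flat 3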